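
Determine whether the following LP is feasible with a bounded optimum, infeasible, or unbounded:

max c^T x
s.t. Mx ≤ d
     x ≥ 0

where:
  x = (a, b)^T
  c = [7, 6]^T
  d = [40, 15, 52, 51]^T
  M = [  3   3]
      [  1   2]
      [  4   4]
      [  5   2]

Feasible with a bounded optimal solution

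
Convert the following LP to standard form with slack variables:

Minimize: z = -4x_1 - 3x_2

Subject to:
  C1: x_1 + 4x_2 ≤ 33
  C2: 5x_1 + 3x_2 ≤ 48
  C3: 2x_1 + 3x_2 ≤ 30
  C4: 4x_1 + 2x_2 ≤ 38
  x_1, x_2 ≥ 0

min z = -4x_1 - 3x_2

s.t.
  x_1 + 4x_2 + s1 = 33
  5x_1 + 3x_2 + s2 = 48
  2x_1 + 3x_2 + s3 = 30
  4x_1 + 2x_2 + s4 = 38
  x_1, x_2, s1, s2, s3, s4 ≥ 0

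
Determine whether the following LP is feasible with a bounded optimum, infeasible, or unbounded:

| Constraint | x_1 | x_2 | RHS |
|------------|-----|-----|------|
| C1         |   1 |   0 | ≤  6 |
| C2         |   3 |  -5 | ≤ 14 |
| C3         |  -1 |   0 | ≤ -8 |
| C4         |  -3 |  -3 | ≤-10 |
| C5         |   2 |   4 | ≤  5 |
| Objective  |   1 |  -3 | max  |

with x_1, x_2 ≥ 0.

Infeasible (no feasible solution exists)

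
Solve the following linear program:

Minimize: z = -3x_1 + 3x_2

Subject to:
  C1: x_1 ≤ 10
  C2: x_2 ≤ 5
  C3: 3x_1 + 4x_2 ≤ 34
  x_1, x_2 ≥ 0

Evaluate the objective at each vertex of the feasible region:
  z(0, 0) = 0
  z(10, 0) = -30  ←
  z(10, 1) = -27
  z(4.667, 5) = 1
  z(0, 5) = 15
The minimum is at x_1 = 10, x_2 = 0.

x_1 = 10, x_2 = 0, z = -30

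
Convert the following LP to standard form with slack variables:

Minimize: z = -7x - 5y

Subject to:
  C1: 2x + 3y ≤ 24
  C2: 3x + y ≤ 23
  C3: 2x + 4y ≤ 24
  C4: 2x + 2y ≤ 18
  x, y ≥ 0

min z = -7x - 5y

s.t.
  2x + 3y + s1 = 24
  3x + y + s2 = 23
  2x + 4y + s3 = 24
  2x + 2y + s4 = 18
  x, y, s1, s2, s3, s4 ≥ 0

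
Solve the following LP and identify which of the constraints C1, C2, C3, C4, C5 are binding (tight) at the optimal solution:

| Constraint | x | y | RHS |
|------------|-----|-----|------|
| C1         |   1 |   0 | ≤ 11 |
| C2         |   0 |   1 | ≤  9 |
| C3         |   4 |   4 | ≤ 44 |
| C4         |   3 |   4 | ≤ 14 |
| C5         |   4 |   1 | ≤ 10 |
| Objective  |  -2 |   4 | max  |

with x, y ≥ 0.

At x = 0, y = 3.5, compute slack b - a·x for each constraint:
  C1: 11 − 0 = 11  (slack)
  C2: 9 − 3.5 = 5.5  (slack)
  C3: 44 − 14 = 30  (slack)
  C4: 14 − 14 = 0  (binding)
  C5: 10 − 3.5 = 6.5  (slack)

Optimal: x = 0, y = 3.5
Binding: C4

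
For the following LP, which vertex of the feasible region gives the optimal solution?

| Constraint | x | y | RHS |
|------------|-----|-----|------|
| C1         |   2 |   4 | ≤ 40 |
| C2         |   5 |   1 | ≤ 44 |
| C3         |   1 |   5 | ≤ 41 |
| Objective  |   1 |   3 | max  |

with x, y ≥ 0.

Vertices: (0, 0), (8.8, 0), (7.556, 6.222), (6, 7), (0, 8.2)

Evaluate the objective at each vertex of the feasible region:
  z(0, 0) = 0
  z(8.8, 0) = 8.8
  z(7.556, 6.222) = 26.22
  z(6, 7) = 27  ←
  z(0, 8.2) = 24.6
The maximum is at x = 6, y = 7.

(6, 7)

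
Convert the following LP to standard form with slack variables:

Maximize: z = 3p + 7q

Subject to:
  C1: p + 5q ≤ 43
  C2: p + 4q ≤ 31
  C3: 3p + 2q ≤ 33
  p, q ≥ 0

max z = 3p + 7q

s.t.
  p + 5q + s1 = 43
  p + 4q + s2 = 31
  3p + 2q + s3 = 33
  p, q, s1, s2, s3 ≥ 0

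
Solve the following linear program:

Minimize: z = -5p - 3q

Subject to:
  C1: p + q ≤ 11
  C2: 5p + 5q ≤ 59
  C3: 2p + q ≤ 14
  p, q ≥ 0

Evaluate the objective at each vertex of the feasible region:
  z(0, 0) = 0
  z(7, 0) = -35
  z(3, 8) = -39  ←
  z(0, 11) = -33
The minimum is at p = 3, q = 8.

p = 3, q = 8, z = -39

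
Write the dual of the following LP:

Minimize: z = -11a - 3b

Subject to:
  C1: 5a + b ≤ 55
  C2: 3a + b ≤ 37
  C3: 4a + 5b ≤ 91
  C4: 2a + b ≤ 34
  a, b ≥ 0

Primal min cᵀx s.t. Ax ≤ b, x ≥ 0  →  Dual max −bᵀy s.t. Aᵀy ≥ −c, y ≥ 0.

Maximize: z = -55y1 - 37y2 - 91y3 - 34y4

Subject to:
  5y1 + 3y2 + 4y3 + 2y4 ≥ 11
  y1 + y2 + 5y3 + y4 ≥ 3
  y1, y2, y3, y4 ≥ 0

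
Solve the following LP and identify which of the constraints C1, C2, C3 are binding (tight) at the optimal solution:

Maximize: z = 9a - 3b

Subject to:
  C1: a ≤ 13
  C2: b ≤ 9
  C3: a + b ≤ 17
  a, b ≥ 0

At a = 13, b = 0, compute slack b - a·x for each constraint:
  C1: 13 − 13 = 0  (binding)
  C2: 9 − 0 = 9  (slack)
  C3: 17 − 13 = 4  (slack)

Optimal: a = 13, b = 0
Binding: C1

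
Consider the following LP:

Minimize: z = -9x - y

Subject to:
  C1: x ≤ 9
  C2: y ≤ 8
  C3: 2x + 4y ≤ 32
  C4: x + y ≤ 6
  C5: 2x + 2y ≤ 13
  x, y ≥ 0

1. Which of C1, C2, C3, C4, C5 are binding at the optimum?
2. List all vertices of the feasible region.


1. C4
2. (0, 0), (6, 0), (0, 6)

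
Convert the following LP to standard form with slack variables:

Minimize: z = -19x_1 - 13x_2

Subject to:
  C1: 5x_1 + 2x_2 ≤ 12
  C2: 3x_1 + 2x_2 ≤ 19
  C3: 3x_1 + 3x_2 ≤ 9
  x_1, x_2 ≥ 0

min z = -19x_1 - 13x_2

s.t.
  5x_1 + 2x_2 + s1 = 12
  3x_1 + 2x_2 + s2 = 19
  3x_1 + 3x_2 + s3 = 9
  x_1, x_2, s1, s2, s3 ≥ 0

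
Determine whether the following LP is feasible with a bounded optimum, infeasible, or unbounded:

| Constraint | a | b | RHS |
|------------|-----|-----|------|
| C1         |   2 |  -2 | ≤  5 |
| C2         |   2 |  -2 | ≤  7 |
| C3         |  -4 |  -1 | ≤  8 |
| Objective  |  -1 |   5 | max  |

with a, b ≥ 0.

Unbounded (objective can increase without bound)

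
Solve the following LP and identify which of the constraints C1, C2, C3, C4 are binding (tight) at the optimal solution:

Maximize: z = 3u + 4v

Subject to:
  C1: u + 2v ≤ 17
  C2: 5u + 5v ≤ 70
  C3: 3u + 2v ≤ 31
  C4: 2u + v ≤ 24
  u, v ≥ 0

At u = 7, v = 5, compute slack b - a·x for each constraint:
  C1: 17 − 17 = 0  (binding)
  C2: 70 − 60 = 10  (slack)
  C3: 31 − 31 = 0  (binding)
  C4: 24 − 19 = 5  (slack)

Optimal: u = 7, v = 5
Binding: C1, C3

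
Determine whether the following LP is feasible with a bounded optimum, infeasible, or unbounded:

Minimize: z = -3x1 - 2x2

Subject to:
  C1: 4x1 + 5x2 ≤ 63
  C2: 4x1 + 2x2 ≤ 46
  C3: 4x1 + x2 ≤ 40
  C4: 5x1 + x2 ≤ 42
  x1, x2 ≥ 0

Feasible with a bounded optimal solution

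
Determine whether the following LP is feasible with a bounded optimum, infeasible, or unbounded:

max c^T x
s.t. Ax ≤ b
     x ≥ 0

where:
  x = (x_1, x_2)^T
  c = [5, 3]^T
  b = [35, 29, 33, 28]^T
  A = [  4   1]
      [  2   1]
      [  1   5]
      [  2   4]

Feasible with a bounded optimal solution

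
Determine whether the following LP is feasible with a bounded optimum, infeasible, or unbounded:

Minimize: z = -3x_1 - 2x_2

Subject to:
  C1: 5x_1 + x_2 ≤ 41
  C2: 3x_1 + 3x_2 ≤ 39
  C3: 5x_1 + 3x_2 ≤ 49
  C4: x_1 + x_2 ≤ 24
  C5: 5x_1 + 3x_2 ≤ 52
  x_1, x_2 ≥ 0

Feasible with a bounded optimal solution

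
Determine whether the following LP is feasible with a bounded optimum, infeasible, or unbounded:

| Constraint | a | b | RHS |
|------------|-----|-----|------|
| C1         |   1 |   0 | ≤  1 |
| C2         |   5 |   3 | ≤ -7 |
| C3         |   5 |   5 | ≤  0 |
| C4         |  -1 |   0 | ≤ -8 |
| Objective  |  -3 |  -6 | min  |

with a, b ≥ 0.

Infeasible (no feasible solution exists)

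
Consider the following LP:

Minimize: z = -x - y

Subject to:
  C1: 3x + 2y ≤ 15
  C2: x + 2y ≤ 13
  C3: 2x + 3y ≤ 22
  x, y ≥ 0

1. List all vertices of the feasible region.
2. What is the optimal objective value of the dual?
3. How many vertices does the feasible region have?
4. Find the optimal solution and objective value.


1. (0, 0), (5, 0), (1, 6), (0, 6.5)
2. -7
3. 4
4. x = 1, y = 6, z = -7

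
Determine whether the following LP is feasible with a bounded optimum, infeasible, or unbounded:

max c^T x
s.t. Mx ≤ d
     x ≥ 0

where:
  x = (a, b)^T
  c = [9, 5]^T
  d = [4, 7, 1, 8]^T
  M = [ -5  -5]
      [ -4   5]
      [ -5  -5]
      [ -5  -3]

Unbounded (objective can increase without bound)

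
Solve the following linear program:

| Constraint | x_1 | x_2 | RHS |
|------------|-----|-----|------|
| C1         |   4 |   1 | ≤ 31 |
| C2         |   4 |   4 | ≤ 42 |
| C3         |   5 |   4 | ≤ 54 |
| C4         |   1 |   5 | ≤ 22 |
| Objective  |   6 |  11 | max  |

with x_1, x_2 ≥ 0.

Evaluate the objective at each vertex of the feasible region:
  z(0, 0) = 0
  z(7.75, 0) = 46.5
  z(7, 3) = 75  ←
  z(0, 4.4) = 48.4
The maximum is at x_1 = 7, x_2 = 3.

x_1 = 7, x_2 = 3, z = 75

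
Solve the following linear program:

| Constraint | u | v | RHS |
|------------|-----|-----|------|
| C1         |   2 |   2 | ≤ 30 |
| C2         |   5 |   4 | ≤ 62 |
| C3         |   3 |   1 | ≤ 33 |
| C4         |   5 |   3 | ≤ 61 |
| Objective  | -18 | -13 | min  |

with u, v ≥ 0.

Evaluate the objective at each vertex of the feasible region:
  z(0, 0) = 0
  z(11, 0) = -198
  z(10, 3) = -219  ←
  z(2, 13) = -205
  z(0, 15) = -195
The minimum is at u = 10, v = 3.

u = 10, v = 3, z = -219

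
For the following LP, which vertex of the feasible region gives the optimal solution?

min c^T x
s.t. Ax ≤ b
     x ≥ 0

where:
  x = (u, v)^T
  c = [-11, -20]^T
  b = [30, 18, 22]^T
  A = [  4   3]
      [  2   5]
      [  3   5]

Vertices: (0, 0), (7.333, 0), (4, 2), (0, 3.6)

Evaluate the objective at each vertex of the feasible region:
  z(0, 0) = 0
  z(7.333, 0) = -80.67
  z(4, 2) = -84  ←
  z(0, 3.6) = -72
The minimum is at u = 4, v = 2.

(4, 2)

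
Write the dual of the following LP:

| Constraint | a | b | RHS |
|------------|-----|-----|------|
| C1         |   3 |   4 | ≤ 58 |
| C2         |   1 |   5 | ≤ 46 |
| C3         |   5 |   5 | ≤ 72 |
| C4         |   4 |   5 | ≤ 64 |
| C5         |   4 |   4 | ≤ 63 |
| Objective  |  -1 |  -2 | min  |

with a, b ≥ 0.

Primal min cᵀx s.t. Ax ≤ b, x ≥ 0  →  Dual max −bᵀy s.t. Aᵀy ≥ −c, y ≥ 0.

Maximize: z = -58y1 - 46y2 - 72y3 - 64y4 - 63y5

Subject to:
  3y1 + y2 + 5y3 + 4y4 + 4y5 ≥ 1
  4y1 + 5y2 + 5y3 + 5y4 + 4y5 ≥ 2
  y1, y2, y3, y4, y5 ≥ 0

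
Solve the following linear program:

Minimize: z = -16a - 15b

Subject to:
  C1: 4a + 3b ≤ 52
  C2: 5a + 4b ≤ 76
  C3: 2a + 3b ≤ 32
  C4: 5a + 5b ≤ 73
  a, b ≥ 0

Evaluate the objective at each vertex of the feasible region:
  z(0, 0) = 0
  z(13, 0) = -208
  z(10, 4) = -220  ←
  z(0, 10.67) = -160
The minimum is at a = 10, b = 4.

a = 10, b = 4, z = -220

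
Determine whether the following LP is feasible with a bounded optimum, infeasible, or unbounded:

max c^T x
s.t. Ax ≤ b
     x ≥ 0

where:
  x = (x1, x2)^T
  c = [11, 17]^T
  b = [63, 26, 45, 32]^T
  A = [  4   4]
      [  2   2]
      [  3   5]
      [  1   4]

Feasible with a bounded optimal solution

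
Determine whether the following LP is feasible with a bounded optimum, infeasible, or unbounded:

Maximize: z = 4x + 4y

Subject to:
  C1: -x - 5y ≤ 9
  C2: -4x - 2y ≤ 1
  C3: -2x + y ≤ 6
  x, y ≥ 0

Unbounded (objective can increase without bound)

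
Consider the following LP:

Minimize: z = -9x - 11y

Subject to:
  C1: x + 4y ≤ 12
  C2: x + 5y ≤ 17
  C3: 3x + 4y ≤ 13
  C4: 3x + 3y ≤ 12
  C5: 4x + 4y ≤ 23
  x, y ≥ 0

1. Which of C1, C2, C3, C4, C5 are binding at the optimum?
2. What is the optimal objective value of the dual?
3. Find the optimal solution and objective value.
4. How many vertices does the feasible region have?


1. C3, C4
2. -38
3. x = 3, y = 1, z = -38
4. 5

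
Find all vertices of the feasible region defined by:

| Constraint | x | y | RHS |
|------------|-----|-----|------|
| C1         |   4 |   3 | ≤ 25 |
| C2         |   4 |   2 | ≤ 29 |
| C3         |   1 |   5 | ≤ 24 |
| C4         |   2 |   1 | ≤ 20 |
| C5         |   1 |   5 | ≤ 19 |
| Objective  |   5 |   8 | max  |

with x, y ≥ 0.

(0, 0), (6.25, 0), (4, 3), (0, 3.8)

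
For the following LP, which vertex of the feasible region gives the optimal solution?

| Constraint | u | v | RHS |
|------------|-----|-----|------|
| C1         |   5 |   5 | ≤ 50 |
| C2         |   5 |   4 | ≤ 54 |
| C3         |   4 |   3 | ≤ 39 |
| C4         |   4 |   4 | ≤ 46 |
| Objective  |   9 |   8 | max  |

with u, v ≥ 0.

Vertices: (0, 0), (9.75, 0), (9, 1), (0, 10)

Evaluate the objective at each vertex of the feasible region:
  z(0, 0) = 0
  z(9.75, 0) = 87.75
  z(9, 1) = 89  ←
  z(0, 10) = 80
The maximum is at u = 9, v = 1.

(9, 1)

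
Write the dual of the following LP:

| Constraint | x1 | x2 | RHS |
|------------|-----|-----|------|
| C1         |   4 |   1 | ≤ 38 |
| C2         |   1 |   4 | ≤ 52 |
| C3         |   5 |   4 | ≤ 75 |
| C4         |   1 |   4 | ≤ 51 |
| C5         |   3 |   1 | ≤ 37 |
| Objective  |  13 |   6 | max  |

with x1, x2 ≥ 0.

Primal max cᵀx s.t. Ax ≤ b, x ≥ 0  →  Dual min bᵀy s.t. Aᵀy ≥ c, y ≥ 0.

Minimize: z = 38y1 + 52y2 + 75y3 + 51y4 + 37y5

Subject to:
  4y1 + y2 + 5y3 + y4 + 3y5 ≥ 13
  y1 + 4y2 + 4y3 + 4y4 + y5 ≥ 6
  y1, y2, y3, y4, y5 ≥ 0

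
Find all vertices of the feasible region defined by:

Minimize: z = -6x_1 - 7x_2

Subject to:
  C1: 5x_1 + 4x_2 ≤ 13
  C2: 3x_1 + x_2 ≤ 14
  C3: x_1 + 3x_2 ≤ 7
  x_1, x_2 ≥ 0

(0, 0), (2.6, 0), (1, 2), (0, 2.333)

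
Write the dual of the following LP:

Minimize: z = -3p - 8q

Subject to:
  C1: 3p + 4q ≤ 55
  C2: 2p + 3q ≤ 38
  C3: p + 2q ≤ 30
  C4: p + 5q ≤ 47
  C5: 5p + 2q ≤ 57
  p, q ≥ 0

Primal min cᵀx s.t. Ax ≤ b, x ≥ 0  →  Dual max −bᵀy s.t. Aᵀy ≥ −c, y ≥ 0.

Maximize: z = -55y1 - 38y2 - 30y3 - 47y4 - 57y5

Subject to:
  3y1 + 2y2 + y3 + y4 + 5y5 ≥ 3
  4y1 + 3y2 + 2y3 + 5y4 + 2y5 ≥ 8
  y1, y2, y3, y4, y5 ≥ 0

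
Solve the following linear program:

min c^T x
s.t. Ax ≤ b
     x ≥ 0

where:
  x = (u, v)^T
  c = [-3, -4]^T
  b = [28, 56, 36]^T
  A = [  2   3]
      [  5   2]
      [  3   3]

Evaluate the objective at each vertex of the feasible region:
  z(0, 0) = 0
  z(11.2, 0) = -33.6
  z(10.67, 1.333) = -37.33
  z(8, 4) = -40  ←
  z(0, 9.333) = -37.33
The minimum is at u = 8, v = 4.

u = 8, v = 4, z = -40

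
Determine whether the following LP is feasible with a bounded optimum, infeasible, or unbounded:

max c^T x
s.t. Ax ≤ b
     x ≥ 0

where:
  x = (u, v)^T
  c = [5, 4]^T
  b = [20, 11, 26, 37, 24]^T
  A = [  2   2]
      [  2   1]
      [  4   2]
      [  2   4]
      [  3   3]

Feasible with a bounded optimal solution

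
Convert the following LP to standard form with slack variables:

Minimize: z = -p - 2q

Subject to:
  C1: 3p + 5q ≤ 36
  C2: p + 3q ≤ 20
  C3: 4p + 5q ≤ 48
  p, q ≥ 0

min z = -p - 2q

s.t.
  3p + 5q + s1 = 36
  p + 3q + s2 = 20
  4p + 5q + s3 = 48
  p, q, s1, s2, s3 ≥ 0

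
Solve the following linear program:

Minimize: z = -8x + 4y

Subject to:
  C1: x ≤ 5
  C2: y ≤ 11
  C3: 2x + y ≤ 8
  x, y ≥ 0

Evaluate the objective at each vertex of the feasible region:
  z(0, 0) = 0
  z(4, 0) = -32  ←
  z(0, 8) = 32
The minimum is at x = 4, y = 0.

x = 4, y = 0, z = -32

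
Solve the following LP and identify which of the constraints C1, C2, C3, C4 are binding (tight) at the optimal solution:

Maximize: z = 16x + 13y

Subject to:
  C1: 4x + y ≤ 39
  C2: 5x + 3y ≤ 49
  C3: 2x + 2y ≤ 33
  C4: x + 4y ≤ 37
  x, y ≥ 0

At x = 5, y = 8, compute slack b - a·x for each constraint:
  C1: 39 − 28 = 11  (slack)
  C2: 49 − 49 = 0  (binding)
  C3: 33 − 26 = 7  (slack)
  C4: 37 − 37 = 0  (binding)

Optimal: x = 5, y = 8
Binding: C2, C4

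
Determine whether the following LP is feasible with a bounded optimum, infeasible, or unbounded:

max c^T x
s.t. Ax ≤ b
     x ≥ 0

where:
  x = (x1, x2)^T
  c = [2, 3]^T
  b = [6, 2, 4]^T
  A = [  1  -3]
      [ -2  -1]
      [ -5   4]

Unbounded (objective can increase without bound)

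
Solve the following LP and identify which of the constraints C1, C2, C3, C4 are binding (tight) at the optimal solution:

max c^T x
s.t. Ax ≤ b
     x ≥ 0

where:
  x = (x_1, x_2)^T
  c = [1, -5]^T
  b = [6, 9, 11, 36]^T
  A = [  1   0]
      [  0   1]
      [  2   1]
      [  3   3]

At x_1 = 5.5, x_2 = 0, compute slack b - a·x for each constraint:
  C1: 6 − 5.5 = 0.5  (slack)
  C2: 9 − 0 = 9  (slack)
  C3: 11 − 11 = 0  (binding)
  C4: 36 − 16.5 = 19.5  (slack)

Optimal: x_1 = 5.5, x_2 = 0
Binding: C3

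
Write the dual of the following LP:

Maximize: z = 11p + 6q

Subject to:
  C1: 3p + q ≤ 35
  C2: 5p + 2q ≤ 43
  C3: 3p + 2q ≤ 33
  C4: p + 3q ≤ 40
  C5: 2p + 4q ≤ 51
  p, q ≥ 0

Primal max cᵀx s.t. Ax ≤ b, x ≥ 0  →  Dual min bᵀy s.t. Aᵀy ≥ c, y ≥ 0.

Minimize: z = 35y1 + 43y2 + 33y3 + 40y4 + 51y5

Subject to:
  3y1 + 5y2 + 3y3 + y4 + 2y5 ≥ 11
  y1 + 2y2 + 2y3 + 3y4 + 4y5 ≥ 6
  y1, y2, y3, y4, y5 ≥ 0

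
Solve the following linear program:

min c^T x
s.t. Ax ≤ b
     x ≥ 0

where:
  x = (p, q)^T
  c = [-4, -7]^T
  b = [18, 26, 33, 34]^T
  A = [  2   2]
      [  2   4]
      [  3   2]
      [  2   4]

Evaluate the objective at each vertex of the feasible region:
  z(0, 0) = 0
  z(9, 0) = -36
  z(5, 4) = -48  ←
  z(0, 6.5) = -45.5
The minimum is at p = 5, q = 4.

p = 5, q = 4, z = -48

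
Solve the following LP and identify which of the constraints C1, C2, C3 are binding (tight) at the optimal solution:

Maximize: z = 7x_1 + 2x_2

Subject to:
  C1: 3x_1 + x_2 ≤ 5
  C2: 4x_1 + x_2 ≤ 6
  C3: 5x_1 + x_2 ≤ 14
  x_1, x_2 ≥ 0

At x_1 = 1, x_2 = 2, compute slack b - a·x for each constraint:
  C1: 5 − 5 = 0  (binding)
  C2: 6 − 6 = 0  (binding)
  C3: 14 − 7 = 7  (slack)

Optimal: x_1 = 1, x_2 = 2
Binding: C1, C2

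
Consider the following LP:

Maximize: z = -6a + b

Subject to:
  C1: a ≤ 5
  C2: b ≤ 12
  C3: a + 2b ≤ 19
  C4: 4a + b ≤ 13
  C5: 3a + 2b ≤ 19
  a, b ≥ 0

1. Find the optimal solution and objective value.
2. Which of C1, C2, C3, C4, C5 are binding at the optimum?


1. a = 0, b = 9.5, z = 9.5
2. C3, C5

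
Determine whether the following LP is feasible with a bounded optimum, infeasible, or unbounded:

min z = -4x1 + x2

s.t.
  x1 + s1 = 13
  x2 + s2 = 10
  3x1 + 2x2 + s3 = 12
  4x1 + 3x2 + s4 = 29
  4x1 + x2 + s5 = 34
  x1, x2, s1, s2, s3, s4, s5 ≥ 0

Feasible with a bounded optimal solution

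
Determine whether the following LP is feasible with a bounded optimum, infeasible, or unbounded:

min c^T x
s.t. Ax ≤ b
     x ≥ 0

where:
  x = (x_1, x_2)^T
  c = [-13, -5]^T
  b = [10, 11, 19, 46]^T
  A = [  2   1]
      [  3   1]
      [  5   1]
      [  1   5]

Feasible with a bounded optimal solution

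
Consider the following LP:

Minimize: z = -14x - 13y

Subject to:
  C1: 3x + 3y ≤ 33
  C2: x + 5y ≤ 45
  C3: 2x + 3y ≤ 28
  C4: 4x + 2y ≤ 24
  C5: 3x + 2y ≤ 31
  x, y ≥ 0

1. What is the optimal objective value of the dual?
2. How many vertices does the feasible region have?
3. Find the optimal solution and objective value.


1. -132
2. 5
3. x = 2, y = 8, z = -132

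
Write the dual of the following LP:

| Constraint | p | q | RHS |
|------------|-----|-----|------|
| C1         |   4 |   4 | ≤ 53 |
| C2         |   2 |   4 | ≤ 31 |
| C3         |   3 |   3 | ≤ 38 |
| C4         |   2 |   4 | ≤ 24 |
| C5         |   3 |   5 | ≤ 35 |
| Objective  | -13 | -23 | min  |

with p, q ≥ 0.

Primal min cᵀx s.t. Ax ≤ b, x ≥ 0  →  Dual max −bᵀy s.t. Aᵀy ≥ −c, y ≥ 0.

Maximize: z = -53y1 - 31y2 - 38y3 - 24y4 - 35y5

Subject to:
  4y1 + 2y2 + 3y3 + 2y4 + 3y5 ≥ 13
  4y1 + 4y2 + 3y3 + 4y4 + 5y5 ≥ 23
  y1, y2, y3, y4, y5 ≥ 0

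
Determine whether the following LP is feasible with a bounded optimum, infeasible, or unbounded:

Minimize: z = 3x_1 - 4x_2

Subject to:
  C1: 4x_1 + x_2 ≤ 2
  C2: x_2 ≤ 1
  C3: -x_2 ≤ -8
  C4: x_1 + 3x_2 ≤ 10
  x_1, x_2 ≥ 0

Infeasible (no feasible solution exists)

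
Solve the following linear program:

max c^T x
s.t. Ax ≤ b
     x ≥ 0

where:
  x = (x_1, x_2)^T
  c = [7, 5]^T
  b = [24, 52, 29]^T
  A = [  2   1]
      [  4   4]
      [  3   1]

Evaluate the objective at each vertex of the feasible region:
  z(0, 0) = 0
  z(9.667, 0) = 67.67
  z(8, 5) = 81  ←
  z(0, 13) = 65
The maximum is at x_1 = 8, x_2 = 5.

x_1 = 8, x_2 = 5, z = 81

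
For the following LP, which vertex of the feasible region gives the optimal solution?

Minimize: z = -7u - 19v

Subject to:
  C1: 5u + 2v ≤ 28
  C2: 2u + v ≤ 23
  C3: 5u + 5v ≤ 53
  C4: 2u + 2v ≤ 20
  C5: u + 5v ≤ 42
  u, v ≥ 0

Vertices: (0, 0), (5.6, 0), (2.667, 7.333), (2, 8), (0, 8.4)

Evaluate the objective at each vertex of the feasible region:
  z(0, 0) = 0
  z(5.6, 0) = -39.2
  z(2.667, 7.333) = -158
  z(2, 8) = -166  ←
  z(0, 8.4) = -159.6
The minimum is at u = 2, v = 8.

(2, 8)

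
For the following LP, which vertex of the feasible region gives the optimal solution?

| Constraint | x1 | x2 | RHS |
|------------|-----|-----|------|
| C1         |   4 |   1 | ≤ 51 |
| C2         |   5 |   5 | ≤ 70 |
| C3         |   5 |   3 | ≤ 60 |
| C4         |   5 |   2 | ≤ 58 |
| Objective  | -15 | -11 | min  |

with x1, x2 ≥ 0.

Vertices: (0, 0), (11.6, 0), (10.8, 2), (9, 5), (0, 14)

Evaluate the objective at each vertex of the feasible region:
  z(0, 0) = 0
  z(11.6, 0) = -174
  z(10.8, 2) = -184
  z(9, 5) = -190  ←
  z(0, 14) = -154
The minimum is at x1 = 9, x2 = 5.

(9, 5)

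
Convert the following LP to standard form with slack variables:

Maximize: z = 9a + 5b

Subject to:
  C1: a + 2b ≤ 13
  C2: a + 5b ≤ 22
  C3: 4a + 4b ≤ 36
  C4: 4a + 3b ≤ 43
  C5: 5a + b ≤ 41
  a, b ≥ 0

max z = 9a + 5b

s.t.
  a + 2b + s1 = 13
  a + 5b + s2 = 22
  4a + 4b + s3 = 36
  4a + 3b + s4 = 43
  5a + b + s5 = 41
  a, b, s1, s2, s3, s4, s5 ≥ 0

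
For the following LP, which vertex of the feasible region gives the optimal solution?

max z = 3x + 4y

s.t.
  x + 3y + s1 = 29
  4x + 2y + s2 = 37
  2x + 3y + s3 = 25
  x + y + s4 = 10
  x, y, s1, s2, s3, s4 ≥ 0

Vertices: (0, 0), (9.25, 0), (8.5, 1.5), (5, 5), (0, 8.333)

Evaluate the objective at each vertex of the feasible region:
  z(0, 0) = 0
  z(9.25, 0) = 27.75
  z(8.5, 1.5) = 31.5
  z(5, 5) = 35  ←
  z(0, 8.333) = 33.33
The maximum is at x = 5, y = 5.

(5, 5)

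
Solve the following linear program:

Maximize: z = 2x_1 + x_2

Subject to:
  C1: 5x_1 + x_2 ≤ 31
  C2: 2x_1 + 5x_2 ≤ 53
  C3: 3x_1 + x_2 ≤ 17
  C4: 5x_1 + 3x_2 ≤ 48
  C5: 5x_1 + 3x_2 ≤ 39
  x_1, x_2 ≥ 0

Evaluate the objective at each vertex of the feasible region:
  z(0, 0) = 0
  z(5.667, 0) = 11.33
  z(3, 8) = 14  ←
  z(1.895, 9.842) = 13.63
  z(0, 10.6) = 10.6
The maximum is at x_1 = 3, x_2 = 8.

x_1 = 3, x_2 = 8, z = 14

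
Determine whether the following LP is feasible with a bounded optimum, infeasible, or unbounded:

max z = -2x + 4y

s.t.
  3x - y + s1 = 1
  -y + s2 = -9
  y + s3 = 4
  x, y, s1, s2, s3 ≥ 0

Infeasible (no feasible solution exists)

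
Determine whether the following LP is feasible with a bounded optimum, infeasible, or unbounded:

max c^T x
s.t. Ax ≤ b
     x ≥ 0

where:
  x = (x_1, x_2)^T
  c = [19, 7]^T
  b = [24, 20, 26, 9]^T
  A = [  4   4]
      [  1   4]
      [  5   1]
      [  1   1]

Feasible with a bounded optimal solution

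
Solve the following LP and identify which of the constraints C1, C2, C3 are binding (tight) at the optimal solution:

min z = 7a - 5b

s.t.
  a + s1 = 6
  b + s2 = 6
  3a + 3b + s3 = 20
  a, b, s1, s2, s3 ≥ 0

At a = 0, b = 6, compute slack b - a·x for each constraint:
  C1: 6 − 0 = 6  (slack)
  C2: 6 − 6 = 0  (binding)
  C3: 20 − 18 = 2  (slack)

Optimal: a = 0, b = 6
Binding: C2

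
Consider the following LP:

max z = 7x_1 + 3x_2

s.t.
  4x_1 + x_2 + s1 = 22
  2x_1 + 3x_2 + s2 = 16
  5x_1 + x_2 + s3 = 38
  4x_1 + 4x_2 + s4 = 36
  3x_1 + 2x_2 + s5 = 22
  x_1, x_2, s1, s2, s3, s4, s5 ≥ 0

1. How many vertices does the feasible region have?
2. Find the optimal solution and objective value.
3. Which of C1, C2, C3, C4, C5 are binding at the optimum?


1. 4
2. x_1 = 5, x_2 = 2, z = 41
3. C1, C2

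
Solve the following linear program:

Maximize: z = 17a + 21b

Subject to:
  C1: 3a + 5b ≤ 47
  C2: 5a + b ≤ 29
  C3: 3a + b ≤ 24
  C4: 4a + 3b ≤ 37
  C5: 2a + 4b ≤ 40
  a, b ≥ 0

Evaluate the objective at each vertex of the feasible region:
  z(0, 0) = 0
  z(5.8, 0) = 98.6
  z(4.545, 6.273) = 209
  z(4, 7) = 215  ←
  z(0, 9.4) = 197.4
The maximum is at a = 4, b = 7.

a = 4, b = 7, z = 215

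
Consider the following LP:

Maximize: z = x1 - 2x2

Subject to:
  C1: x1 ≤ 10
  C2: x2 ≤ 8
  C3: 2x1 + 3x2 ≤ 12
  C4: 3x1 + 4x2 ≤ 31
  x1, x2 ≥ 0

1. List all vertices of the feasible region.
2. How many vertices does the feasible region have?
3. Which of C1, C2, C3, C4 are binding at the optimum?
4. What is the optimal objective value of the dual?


1. (0, 0), (6, 0), (0, 4)
2. 3
3. C3
4. 6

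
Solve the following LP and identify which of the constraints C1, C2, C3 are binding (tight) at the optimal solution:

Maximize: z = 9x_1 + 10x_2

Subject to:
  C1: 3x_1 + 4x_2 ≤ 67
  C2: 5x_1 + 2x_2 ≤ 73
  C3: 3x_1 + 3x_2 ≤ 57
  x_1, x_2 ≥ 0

At x_1 = 9, x_2 = 10, compute slack b - a·x for each constraint:
  C1: 67 − 67 = 0  (binding)
  C2: 73 − 65 = 8  (slack)
  C3: 57 − 57 = 0  (binding)

Optimal: x_1 = 9, x_2 = 10
Binding: C1, C3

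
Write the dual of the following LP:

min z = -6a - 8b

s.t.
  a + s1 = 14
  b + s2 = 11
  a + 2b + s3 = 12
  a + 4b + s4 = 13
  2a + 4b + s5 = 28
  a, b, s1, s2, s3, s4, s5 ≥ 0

Primal min cᵀx s.t. Ax ≤ b, x ≥ 0  →  Dual max −bᵀy s.t. Aᵀy ≥ −c, y ≥ 0.

Maximize: z = -14y1 - 11y2 - 12y3 - 13y4 - 28y5

Subject to:
  y1 + y3 + y4 + 2y5 ≥ 6
  y2 + 2y3 + 4y4 + 4y5 ≥ 8
  y1, y2, y3, y4, y5 ≥ 0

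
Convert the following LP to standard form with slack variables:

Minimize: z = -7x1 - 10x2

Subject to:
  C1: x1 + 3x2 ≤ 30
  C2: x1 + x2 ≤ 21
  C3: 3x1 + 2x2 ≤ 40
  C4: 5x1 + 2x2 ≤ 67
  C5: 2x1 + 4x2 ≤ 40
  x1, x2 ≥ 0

min z = -7x1 - 10x2

s.t.
  x1 + 3x2 + s1 = 30
  x1 + x2 + s2 = 21
  3x1 + 2x2 + s3 = 40
  5x1 + 2x2 + s4 = 67
  2x1 + 4x2 + s5 = 40
  x1, x2, s1, s2, s3, s4, s5 ≥ 0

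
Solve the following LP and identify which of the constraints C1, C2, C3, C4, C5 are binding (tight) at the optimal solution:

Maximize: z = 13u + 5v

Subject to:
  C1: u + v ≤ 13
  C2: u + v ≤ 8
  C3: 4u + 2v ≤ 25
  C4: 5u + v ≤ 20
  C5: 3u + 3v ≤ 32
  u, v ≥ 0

At u = 3, v = 5, compute slack b - a·x for each constraint:
  C1: 13 − 8 = 5  (slack)
  C2: 8 − 8 = 0  (binding)
  C3: 25 − 22 = 3  (slack)
  C4: 20 − 20 = 0  (binding)
  C5: 32 − 24 = 8  (slack)

Optimal: u = 3, v = 5
Binding: C2, C4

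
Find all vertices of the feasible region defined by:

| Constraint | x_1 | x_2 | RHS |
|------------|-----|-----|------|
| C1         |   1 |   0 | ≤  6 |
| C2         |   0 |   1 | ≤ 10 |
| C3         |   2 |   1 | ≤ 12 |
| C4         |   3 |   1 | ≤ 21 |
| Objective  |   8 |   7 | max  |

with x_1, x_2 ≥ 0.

(0, 0), (6, 0), (1, 10), (0, 10)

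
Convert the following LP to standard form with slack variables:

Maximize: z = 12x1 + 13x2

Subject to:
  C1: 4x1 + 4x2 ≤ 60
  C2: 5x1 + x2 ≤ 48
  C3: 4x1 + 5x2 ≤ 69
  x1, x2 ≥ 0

max z = 12x1 + 13x2

s.t.
  4x1 + 4x2 + s1 = 60
  5x1 + x2 + s2 = 48
  4x1 + 5x2 + s3 = 69
  x1, x2, s1, s2, s3 ≥ 0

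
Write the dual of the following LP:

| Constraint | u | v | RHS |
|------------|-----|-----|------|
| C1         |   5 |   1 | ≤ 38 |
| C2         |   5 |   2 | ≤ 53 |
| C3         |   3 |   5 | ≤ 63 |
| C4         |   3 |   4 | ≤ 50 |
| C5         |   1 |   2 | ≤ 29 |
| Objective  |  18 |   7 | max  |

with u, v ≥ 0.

Primal max cᵀx s.t. Ax ≤ b, x ≥ 0  →  Dual min bᵀy s.t. Aᵀy ≥ c, y ≥ 0.

Minimize: z = 38y1 + 53y2 + 63y3 + 50y4 + 29y5

Subject to:
  5y1 + 5y2 + 3y3 + 3y4 + y5 ≥ 18
  y1 + 2y2 + 5y3 + 4y4 + 2y5 ≥ 7
  y1, y2, y3, y4, y5 ≥ 0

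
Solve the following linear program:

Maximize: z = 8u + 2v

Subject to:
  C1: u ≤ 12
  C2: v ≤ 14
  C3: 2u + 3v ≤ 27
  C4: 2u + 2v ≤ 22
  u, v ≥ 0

Evaluate the objective at each vertex of the feasible region:
  z(0, 0) = 0
  z(11, 0) = 88  ←
  z(6, 5) = 58
  z(0, 9) = 18
The maximum is at u = 11, v = 0.

u = 11, v = 0, z = 88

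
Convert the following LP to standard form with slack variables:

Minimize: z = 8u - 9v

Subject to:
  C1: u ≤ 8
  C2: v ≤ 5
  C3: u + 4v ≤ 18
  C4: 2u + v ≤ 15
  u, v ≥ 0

min z = 8u - 9v

s.t.
  u + s1 = 8
  v + s2 = 5
  u + 4v + s3 = 18
  2u + v + s4 = 15
  u, v, s1, s2, s3, s4 ≥ 0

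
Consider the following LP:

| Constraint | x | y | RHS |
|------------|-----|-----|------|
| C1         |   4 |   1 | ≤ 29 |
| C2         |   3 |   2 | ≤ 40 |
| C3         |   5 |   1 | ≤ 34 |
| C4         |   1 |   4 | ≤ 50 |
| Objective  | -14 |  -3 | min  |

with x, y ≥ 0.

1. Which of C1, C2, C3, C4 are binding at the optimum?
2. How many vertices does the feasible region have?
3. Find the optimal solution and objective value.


1. C1, C3
2. 5
3. x = 5, y = 9, z = -97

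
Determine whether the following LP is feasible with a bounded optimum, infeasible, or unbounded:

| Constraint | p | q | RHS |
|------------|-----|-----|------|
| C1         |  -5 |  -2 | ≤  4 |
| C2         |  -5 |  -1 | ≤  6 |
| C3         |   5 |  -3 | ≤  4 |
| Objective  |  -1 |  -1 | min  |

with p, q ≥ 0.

Unbounded (objective can decrease without bound)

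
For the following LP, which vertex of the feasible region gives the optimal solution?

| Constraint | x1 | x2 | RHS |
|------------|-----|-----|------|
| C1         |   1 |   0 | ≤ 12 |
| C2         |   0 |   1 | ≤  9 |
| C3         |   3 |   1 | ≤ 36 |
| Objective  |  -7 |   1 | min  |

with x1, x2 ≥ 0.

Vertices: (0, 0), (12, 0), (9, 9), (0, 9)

Evaluate the objective at each vertex of the feasible region:
  z(0, 0) = 0
  z(12, 0) = -84  ←
  z(9, 9) = -54
  z(0, 9) = 9
The minimum is at x1 = 12, x2 = 0.

(12, 0)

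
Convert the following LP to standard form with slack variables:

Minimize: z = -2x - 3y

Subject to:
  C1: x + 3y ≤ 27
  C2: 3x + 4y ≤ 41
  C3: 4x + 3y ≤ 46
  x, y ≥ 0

min z = -2x - 3y

s.t.
  x + 3y + s1 = 27
  3x + 4y + s2 = 41
  4x + 3y + s3 = 46
  x, y, s1, s2, s3 ≥ 0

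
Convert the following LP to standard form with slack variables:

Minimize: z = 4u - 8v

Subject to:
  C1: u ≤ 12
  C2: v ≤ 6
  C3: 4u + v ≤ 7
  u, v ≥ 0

min z = 4u - 8v

s.t.
  u + s1 = 12
  v + s2 = 6
  4u + v + s3 = 7
  u, v, s1, s2, s3 ≥ 0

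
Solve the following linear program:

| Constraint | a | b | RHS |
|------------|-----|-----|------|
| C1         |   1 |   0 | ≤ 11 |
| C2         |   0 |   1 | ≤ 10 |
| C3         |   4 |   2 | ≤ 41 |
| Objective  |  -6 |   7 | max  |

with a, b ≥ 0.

Evaluate the objective at each vertex of the feasible region:
  z(0, 0) = 0
  z(10.25, 0) = -61.5
  z(5.25, 10) = 38.5
  z(0, 10) = 70  ←
The maximum is at a = 0, b = 10.

a = 0, b = 10, z = 70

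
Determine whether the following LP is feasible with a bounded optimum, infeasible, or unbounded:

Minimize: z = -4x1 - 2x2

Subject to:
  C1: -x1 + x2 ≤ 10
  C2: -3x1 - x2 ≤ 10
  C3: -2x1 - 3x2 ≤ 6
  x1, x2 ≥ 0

Unbounded (objective can decrease without bound)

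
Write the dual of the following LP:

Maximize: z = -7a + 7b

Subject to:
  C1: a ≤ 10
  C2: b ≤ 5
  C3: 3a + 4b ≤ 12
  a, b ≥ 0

Primal max cᵀx s.t. Ax ≤ b, x ≥ 0  →  Dual min bᵀy s.t. Aᵀy ≥ c, y ≥ 0.

Minimize: z = 10y1 + 5y2 + 12y3

Subject to:
  y1 + 3y3 ≥ -7
  y2 + 4y3 ≥ 7
  y1, y2, y3 ≥ 0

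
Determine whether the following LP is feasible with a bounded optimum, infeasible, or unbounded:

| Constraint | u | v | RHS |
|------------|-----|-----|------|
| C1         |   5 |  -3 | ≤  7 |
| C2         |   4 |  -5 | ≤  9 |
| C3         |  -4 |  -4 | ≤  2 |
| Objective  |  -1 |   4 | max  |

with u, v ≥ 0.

Unbounded (objective can increase without bound)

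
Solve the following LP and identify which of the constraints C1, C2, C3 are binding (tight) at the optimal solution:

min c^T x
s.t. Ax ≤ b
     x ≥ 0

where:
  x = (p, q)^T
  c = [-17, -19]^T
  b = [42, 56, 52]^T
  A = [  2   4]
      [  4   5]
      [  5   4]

At p = 4, q = 8, compute slack b - a·x for each constraint:
  C1: 42 − 40 = 2  (slack)
  C2: 56 − 56 = 0  (binding)
  C3: 52 − 52 = 0  (binding)

Optimal: p = 4, q = 8
Binding: C2, C3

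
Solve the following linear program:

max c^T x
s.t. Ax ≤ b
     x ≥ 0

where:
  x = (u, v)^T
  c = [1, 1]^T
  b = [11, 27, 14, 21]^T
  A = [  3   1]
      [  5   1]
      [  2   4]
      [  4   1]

Evaluate the objective at each vertex of the feasible region:
  z(0, 0) = 0
  z(3.667, 0) = 3.667
  z(3, 2) = 5  ←
  z(0, 3.5) = 3.5
The maximum is at u = 3, v = 2.

u = 3, v = 2, z = 5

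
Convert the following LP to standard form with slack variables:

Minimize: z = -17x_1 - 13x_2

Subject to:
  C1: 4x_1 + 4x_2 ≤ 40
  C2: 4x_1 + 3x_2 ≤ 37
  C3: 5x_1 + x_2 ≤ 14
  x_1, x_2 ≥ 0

min z = -17x_1 - 13x_2

s.t.
  4x_1 + 4x_2 + s1 = 40
  4x_1 + 3x_2 + s2 = 37
  5x_1 + x_2 + s3 = 14
  x_1, x_2, s1, s2, s3 ≥ 0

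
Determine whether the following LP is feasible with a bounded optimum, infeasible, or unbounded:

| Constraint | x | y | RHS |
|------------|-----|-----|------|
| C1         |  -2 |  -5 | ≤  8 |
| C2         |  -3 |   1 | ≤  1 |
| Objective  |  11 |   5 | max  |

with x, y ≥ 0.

Unbounded (objective can increase without bound)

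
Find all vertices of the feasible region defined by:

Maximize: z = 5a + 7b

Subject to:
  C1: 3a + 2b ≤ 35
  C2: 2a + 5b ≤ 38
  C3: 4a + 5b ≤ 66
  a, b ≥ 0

(0, 0), (11.67, 0), (9, 4), (0, 7.6)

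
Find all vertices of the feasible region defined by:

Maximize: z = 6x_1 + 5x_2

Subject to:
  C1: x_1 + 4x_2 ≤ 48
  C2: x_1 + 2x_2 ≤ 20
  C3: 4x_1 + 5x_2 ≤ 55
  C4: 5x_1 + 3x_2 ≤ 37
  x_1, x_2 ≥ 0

(0, 0), (7.4, 0), (2, 9), (0, 10)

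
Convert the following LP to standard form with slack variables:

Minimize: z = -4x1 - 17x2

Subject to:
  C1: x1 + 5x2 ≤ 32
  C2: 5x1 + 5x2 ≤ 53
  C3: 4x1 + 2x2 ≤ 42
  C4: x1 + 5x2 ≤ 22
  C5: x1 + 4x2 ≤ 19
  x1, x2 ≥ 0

min z = -4x1 - 17x2

s.t.
  x1 + 5x2 + s1 = 32
  5x1 + 5x2 + s2 = 53
  4x1 + 2x2 + s3 = 42
  x1 + 5x2 + s4 = 22
  x1 + 4x2 + s5 = 19
  x1, x2, s1, s2, s3, s4, s5 ≥ 0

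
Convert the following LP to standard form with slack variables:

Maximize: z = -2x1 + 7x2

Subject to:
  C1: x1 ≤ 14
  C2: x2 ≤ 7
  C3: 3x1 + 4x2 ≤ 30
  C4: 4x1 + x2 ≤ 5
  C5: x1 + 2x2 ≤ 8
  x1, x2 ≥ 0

max z = -2x1 + 7x2

s.t.
  x1 + s1 = 14
  x2 + s2 = 7
  3x1 + 4x2 + s3 = 30
  4x1 + x2 + s4 = 5
  x1 + 2x2 + s5 = 8
  x1, x2, s1, s2, s3, s4, s5 ≥ 0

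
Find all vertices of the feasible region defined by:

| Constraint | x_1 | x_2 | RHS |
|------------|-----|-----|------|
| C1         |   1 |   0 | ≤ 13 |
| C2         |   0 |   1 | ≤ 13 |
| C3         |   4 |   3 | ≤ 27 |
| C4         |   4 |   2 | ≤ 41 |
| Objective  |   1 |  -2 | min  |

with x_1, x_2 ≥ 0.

(0, 0), (6.75, 0), (0, 9)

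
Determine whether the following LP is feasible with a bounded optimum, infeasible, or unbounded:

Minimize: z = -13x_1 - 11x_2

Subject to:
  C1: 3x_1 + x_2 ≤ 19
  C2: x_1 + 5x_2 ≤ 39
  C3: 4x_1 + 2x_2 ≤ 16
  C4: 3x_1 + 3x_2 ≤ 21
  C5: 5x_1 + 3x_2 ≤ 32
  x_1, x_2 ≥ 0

Feasible with a bounded optimal solution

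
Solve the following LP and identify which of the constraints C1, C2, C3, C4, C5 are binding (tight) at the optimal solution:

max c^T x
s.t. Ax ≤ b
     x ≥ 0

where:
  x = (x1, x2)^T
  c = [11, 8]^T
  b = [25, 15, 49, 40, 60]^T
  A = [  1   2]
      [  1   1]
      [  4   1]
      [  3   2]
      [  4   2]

At x1 = 10, x2 = 5, compute slack b - a·x for each constraint:
  C1: 25 − 20 = 5  (slack)
  C2: 15 − 15 = 0  (binding)
  C3: 49 − 45 = 4  (slack)
  C4: 40 − 40 = 0  (binding)
  C5: 60 − 50 = 10  (slack)

Optimal: x1 = 10, x2 = 5
Binding: C2, C4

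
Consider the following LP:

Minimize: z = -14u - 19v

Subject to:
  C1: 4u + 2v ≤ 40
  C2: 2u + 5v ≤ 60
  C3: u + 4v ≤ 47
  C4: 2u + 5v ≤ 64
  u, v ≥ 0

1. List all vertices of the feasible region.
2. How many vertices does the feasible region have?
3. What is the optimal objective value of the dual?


1. (0, 0), (10, 0), (5, 10), (1.667, 11.33), (0, 11.75)
2. 5
3. -260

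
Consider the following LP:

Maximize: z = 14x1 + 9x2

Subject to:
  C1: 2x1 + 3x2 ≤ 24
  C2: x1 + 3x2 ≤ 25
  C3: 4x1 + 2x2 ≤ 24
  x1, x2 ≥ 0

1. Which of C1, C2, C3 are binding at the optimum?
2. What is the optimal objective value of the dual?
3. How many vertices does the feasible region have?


1. C1, C3
2. 96
3. 4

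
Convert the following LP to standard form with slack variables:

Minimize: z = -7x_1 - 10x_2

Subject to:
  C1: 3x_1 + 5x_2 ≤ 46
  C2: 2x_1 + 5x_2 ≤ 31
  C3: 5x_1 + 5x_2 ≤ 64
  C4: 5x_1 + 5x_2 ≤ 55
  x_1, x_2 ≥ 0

min z = -7x_1 - 10x_2

s.t.
  3x_1 + 5x_2 + s1 = 46
  2x_1 + 5x_2 + s2 = 31
  5x_1 + 5x_2 + s3 = 64
  5x_1 + 5x_2 + s4 = 55
  x_1, x_2, s1, s2, s3, s4 ≥ 0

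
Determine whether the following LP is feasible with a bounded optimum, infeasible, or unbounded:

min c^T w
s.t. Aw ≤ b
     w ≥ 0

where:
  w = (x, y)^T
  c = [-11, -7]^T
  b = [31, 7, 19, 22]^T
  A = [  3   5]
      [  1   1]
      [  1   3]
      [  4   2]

Feasible with a bounded optimal solution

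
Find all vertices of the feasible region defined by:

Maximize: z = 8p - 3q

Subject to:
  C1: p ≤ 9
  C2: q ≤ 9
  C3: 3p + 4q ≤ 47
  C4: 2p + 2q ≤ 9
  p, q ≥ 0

(0, 0), (4.5, 0), (0, 4.5)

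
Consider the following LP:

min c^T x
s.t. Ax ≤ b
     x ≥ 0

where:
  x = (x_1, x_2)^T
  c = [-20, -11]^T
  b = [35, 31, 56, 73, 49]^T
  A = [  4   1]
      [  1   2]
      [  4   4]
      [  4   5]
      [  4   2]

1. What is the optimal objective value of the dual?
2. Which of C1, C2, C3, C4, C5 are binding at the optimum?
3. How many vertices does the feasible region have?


1. -217
2. C1, C3
3. 4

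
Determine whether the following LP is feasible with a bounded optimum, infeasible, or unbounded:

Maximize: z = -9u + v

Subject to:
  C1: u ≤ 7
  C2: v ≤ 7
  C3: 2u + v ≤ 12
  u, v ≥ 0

Feasible with a bounded optimal solution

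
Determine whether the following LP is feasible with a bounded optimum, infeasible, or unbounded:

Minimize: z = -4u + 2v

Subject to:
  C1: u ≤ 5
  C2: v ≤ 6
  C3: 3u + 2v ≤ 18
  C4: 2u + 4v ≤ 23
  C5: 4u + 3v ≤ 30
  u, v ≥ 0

Feasible with a bounded optimal solution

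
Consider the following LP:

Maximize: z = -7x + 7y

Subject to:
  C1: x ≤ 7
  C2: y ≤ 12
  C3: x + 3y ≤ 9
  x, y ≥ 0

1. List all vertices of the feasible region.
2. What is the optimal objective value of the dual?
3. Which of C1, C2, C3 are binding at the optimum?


1. (0, 0), (7, 0), (7, 0.6667), (0, 3)
2. 21
3. C3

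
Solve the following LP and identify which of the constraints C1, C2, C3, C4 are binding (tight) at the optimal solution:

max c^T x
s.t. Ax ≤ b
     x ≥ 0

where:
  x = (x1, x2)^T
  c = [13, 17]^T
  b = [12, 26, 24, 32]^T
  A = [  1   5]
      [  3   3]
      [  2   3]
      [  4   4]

At x1 = 7, x2 = 1, compute slack b - a·x for each constraint:
  C1: 12 − 12 = 0  (binding)
  C2: 26 − 24 = 2  (slack)
  C3: 24 − 17 = 7  (slack)
  C4: 32 − 32 = 0  (binding)

Optimal: x1 = 7, x2 = 1
Binding: C1, C4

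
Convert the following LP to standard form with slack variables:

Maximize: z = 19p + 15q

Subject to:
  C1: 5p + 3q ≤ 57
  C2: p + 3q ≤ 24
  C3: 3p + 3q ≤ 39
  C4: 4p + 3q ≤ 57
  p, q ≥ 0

max z = 19p + 15q

s.t.
  5p + 3q + s1 = 57
  p + 3q + s2 = 24
  3p + 3q + s3 = 39
  4p + 3q + s4 = 57
  p, q, s1, s2, s3, s4 ≥ 0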